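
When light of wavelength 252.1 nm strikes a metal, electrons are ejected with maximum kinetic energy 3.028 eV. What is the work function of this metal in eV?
1.89 eV

From Einstein's photoelectric equation: KE_max = hf - φ = hc/λ - φ

Rearranging for φ:
φ = hc/λ - KE_max

Calculate photon energy:
E_photon = hc/λ = 4.9181 eV

Therefore:
φ = 4.9181 - 3.028 = 1.89 eV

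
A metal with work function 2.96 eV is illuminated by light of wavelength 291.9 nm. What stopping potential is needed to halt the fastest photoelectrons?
1.2875 V

The stopping potential V_s satisfies: eV_s = KE_max

First, find KE_max using Einstein's equation:
E_photon = hc/λ = 4.2475 eV
KE_max = E_photon - φ = 4.2475 - 2.96 = 1.2875 eV

Since eV_s = KE_max:
V_s = KE_max/e = 1.2875 V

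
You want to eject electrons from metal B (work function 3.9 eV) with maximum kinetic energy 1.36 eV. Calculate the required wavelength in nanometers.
235.71 nm

From Einstein's equation: KE_max = hc/λ - φ

Rearranging for λ:
hc/λ = KE_max + φ
λ = hc/(KE_max + φ)

Required photon energy:
E_photon = KE_max + φ = 1.36 + 3.9 = 5.26 eV

Required wavelength:
λ = hc/E_photon = (6.626×10⁻³⁴)(3×10⁸) / (5.26 × 1.602×10⁻¹⁹)
λ = 235.71 nm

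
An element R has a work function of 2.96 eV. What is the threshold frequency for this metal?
7.1572e+14 Hz

The threshold frequency is when the photon energy equals the work function:
hf₀ = φ

Solving for f₀:
f₀ = φ/h = (2.96 eV × 1.602×10⁻¹⁹ J/eV) / (6.626×10⁻³⁴ J·s)
f₀ = 7.1572e+14 Hz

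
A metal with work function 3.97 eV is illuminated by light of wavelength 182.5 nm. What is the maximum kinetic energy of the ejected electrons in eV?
2.8237 eV

Using Einstein's photoelectric equation: KE_max = hf - φ = hc/λ - φ

First, calculate the photon energy:
E_photon = hc/λ = (6.626×10⁻³⁴ J·s)(3×10⁸ m/s) / (182.5×10⁻⁹ m)
E_photon = 6.7937 eV

Then, the maximum kinetic energy:
KE_max = E_photon - φ = 6.7937 eV - 3.97 eV = 2.8237 eV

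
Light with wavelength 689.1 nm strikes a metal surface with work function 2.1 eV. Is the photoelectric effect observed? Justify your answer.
No

For photoemission, the photon energy must exceed the work function.

Photon energy: E = hc/λ = 1.7992 eV
Work function: φ = 2.1 eV

Since E_photon (1.7992 eV) < φ (2.1 eV), photoemission will NOT occur.
The threshold wavelength is λ₀ = hc/φ = 590.4 nm.
Since 689.1 nm > 590.4 nm, the photons lack sufficient energy.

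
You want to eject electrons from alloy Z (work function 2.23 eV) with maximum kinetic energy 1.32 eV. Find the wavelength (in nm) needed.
349.25 nm

From Einstein's equation: KE_max = hc/λ - φ

Rearranging for λ:
hc/λ = KE_max + φ
λ = hc/(KE_max + φ)

Required photon energy:
E_photon = KE_max + φ = 1.32 + 2.23 = 3.55 eV

Required wavelength:
λ = hc/E_photon = (6.626×10⁻³⁴)(3×10⁸) / (3.55 × 1.602×10⁻¹⁹)
λ = 349.25 nm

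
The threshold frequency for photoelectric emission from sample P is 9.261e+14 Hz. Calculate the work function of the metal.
3.83 eV

At the threshold frequency, photon energy equals work function:
φ = hf₀

Calculating:
φ = (6.626×10⁻³⁴ J·s)(9.261e+14 Hz)
φ = 3.83 eV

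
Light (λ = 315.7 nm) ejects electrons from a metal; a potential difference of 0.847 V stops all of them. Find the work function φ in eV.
3.08 eV

The stopping potential gives the maximum kinetic energy: KE_max = eV_s = 0.847 eV

From Einstein's photoelectric equation: KE_max = hc/λ - φ
Rearranging: φ = hc/λ - KE_max

Calculate photon energy:
E_photon = hc/λ = (6.626×10⁻³⁴ J·s)(3×10⁸ m/s) / (315.7×10⁻⁹ m) = 3.9273 eV

Therefore:
φ = 3.9273 - 0.847 = 3.08 eV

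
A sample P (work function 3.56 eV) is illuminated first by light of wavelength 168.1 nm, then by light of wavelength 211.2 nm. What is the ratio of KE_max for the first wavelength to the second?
1.6515

Using Einstein's equation: KE_max = hc/λ - φ

For λ₁ = 168.1 nm:
E₁ = hc/λ₁ = 7.3756 eV
KE₁ = E₁ - φ = 7.3756 - 3.56 = 3.8156 eV

For λ₂ = 211.2 nm:
E₂ = hc/λ₂ = 5.8705 eV
KE₂ = E₂ - φ = 5.8705 - 3.56 = 2.3105 eV

Ratio: KE₁/KE₂ = 3.8156/2.3105 = 1.6515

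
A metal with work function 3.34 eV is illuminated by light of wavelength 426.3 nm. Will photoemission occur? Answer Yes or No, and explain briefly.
No

For photoemission, the photon energy must exceed the work function.

Photon energy: E = hc/λ = 2.9084 eV
Work function: φ = 3.34 eV

Since E_photon (2.9084 eV) < φ (3.34 eV), photoemission will NOT occur.
The threshold wavelength is λ₀ = hc/φ = 371.2 nm.
Since 426.3 nm > 371.2 nm, the photons lack sufficient energy.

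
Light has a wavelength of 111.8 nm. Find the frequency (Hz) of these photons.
2.6815e+15 Hz

Using the wave equation: c = fλ

Solving for frequency:
f = c/λ = (3×10⁸ m/s) / (111.8×10⁻⁹ m)
f = 2.6815e+15 Hz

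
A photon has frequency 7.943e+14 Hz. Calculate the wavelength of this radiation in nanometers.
377.43 nm

Using the wave equation: c = fλ

Solving for wavelength:
λ = c/f = (3×10⁸ m/s) / (7.943e+14 Hz)
λ = 377.43 nm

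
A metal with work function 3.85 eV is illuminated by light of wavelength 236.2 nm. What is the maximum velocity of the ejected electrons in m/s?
7.0154e+05 m/s

First, find the maximum kinetic energy:
E_photon = hc/λ = 5.2491 eV
KE_max = E_photon - φ = 5.2491 - 3.85 = 1.3991 eV

Convert to Joules: KE_max = 1.3991 × 1.602×10⁻¹⁹ J = 2.2416e-19 J

Then use KE = ½mv² to find velocity:
v = √(2·KE/m) = √(2 × 2.2416e-19 J / 9.109e-31 kg)
v = 7.0154e+05 m/s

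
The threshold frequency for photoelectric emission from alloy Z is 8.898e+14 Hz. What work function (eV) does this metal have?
3.68 eV

At the threshold frequency, photon energy equals work function:
φ = hf₀

Calculating:
φ = (6.626×10⁻³⁴ J·s)(8.898e+14 Hz)
φ = 3.68 eV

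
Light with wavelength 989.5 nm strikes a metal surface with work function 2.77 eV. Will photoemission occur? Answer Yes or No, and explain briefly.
No

For photoemission, the photon energy must exceed the work function.

Photon energy: E = hc/λ = 1.2530 eV
Work function: φ = 2.77 eV

Since E_photon (1.2530 eV) < φ (2.77 eV), photoemission will NOT occur.
The threshold wavelength is λ₀ = hc/φ = 447.6 nm.
Since 989.5 nm > 447.6 nm, the photons lack sufficient energy.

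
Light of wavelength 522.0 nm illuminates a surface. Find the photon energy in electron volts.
2.3752 eV

Using E = hf = hc/λ:

E = hc/λ = (6.626×10⁻³⁴ J·s)(3×10⁸ m/s) / (522.0×10⁻⁹ m)
E = 2.3752 eV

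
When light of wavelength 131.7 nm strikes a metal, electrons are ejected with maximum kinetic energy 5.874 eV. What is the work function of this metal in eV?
3.54 eV

From Einstein's photoelectric equation: KE_max = hf - φ = hc/λ - φ

Rearranging for φ:
φ = hc/λ - KE_max

Calculate photon energy:
E_photon = hc/λ = 9.4141 eV

Therefore:
φ = 9.4141 - 5.874 = 3.54 eV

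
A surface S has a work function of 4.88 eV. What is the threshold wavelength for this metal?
254.07 nm

The threshold wavelength is when the photon energy equals the work function:
hc/λ₀ = φ

Solving for λ₀:
λ₀ = hc/φ = (6.626×10⁻³⁴ J·s)(3×10⁸ m/s) / (4.88 eV × 1.602×10⁻¹⁹ J/eV)
λ₀ = 254.07 nm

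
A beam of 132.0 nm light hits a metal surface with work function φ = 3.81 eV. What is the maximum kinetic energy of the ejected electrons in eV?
5.5827 eV

Using Einstein's photoelectric equation: KE_max = hf - φ = hc/λ - φ

First, calculate the photon energy:
E_photon = hc/λ = (6.626×10⁻³⁴ J·s)(3×10⁸ m/s) / (132.0×10⁻⁹ m)
E_photon = 9.3927 eV

Then, the maximum kinetic energy:
KE_max = E_photon - φ = 9.3927 eV - 3.81 eV = 5.5827 eV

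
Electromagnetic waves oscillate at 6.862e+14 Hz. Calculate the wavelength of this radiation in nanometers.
436.89 nm

Using the wave equation: c = fλ

Solving for wavelength:
λ = c/f = (3×10⁸ m/s) / (6.862e+14 Hz)
λ = 436.89 nm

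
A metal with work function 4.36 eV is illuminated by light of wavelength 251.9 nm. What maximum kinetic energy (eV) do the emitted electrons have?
0.5620 eV

Using Einstein's photoelectric equation: KE_max = hf - φ = hc/λ - φ

First, calculate the photon energy:
E_photon = hc/λ = (6.626×10⁻³⁴ J·s)(3×10⁸ m/s) / (251.9×10⁻⁹ m)
E_photon = 4.9220 eV

Then, the maximum kinetic energy:
KE_max = E_photon - φ = 4.9220 eV - 4.36 eV = 0.5620 eV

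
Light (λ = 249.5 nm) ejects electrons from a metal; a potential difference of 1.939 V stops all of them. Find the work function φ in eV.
3.03 eV

The stopping potential gives the maximum kinetic energy: KE_max = eV_s = 1.939 eV

From Einstein's photoelectric equation: KE_max = hc/λ - φ
Rearranging: φ = hc/λ - KE_max

Calculate photon energy:
E_photon = hc/λ = (6.626×10⁻³⁴ J·s)(3×10⁸ m/s) / (249.5×10⁻⁹ m) = 4.9693 eV

Therefore:
φ = 4.9693 - 1.939 = 3.03 eV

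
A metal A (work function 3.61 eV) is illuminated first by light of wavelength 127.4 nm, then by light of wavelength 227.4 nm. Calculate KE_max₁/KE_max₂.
3.3230

Using Einstein's equation: KE_max = hc/λ - φ

For λ₁ = 127.4 nm:
E₁ = hc/λ₁ = 9.7319 eV
KE₁ = E₁ - φ = 9.7319 - 3.61 = 6.1219 eV

For λ₂ = 227.4 nm:
E₂ = hc/λ₂ = 5.4523 eV
KE₂ = E₂ - φ = 5.4523 - 3.61 = 1.8423 eV

Ratio: KE₁/KE₂ = 6.1219/1.8423 = 3.3230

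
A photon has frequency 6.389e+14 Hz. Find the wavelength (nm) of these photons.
469.23 nm

Using the wave equation: c = fλ

Solving for wavelength:
λ = c/f = (3×10⁸ m/s) / (6.389e+14 Hz)
λ = 469.23 nm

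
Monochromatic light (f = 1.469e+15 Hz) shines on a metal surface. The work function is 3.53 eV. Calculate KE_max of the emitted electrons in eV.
2.5453 eV

Using Einstein's photoelectric equation: KE_max = hf - φ

First, calculate the photon energy:
E_photon = hf = (6.626×10⁻³⁴ J·s)(1.469e+15 Hz)
E_photon = 6.0753 eV

Then, the maximum kinetic energy:
KE_max = E_photon - φ = 6.0753 eV - 3.53 eV = 2.5453 eV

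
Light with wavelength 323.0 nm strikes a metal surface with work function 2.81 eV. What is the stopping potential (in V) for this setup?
1.0285 V

The stopping potential V_s satisfies: eV_s = KE_max

First, find KE_max using Einstein's equation:
E_photon = hc/λ = 3.8385 eV
KE_max = E_photon - φ = 3.8385 - 2.81 = 1.0285 eV

Since eV_s = KE_max:
V_s = KE_max/e = 1.0285 V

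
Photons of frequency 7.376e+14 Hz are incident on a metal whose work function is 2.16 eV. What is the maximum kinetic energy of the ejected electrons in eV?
0.8905 eV

Using Einstein's photoelectric equation: KE_max = hf - φ

First, calculate the photon energy:
E_photon = hf = (6.626×10⁻³⁴ J·s)(7.376e+14 Hz)
E_photon = 3.0505 eV

Then, the maximum kinetic energy:
KE_max = E_photon - φ = 3.0505 eV - 2.16 eV = 0.8905 eV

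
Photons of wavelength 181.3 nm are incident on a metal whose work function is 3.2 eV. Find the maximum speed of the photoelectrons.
1.1313e+06 m/s

First, find the maximum kinetic energy:
E_photon = hc/λ = 6.8386 eV
KE_max = E_photon - φ = 6.8386 - 3.2 = 3.6386 eV

Convert to Joules: KE_max = 3.6386 × 1.602×10⁻¹⁹ J = 5.8297e-19 J

Then use KE = ½mv² to find velocity:
v = √(2·KE/m) = √(2 × 5.8297e-19 J / 9.109e-31 kg)
v = 1.1313e+06 m/s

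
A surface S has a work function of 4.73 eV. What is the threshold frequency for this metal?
1.1437e+15 Hz

The threshold frequency is when the photon energy equals the work function:
hf₀ = φ

Solving for f₀:
f₀ = φ/h = (4.73 eV × 1.602×10⁻¹⁹ J/eV) / (6.626×10⁻³⁴ J·s)
f₀ = 1.1437e+15 Hz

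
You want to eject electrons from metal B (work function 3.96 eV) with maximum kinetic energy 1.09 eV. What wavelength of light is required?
245.51 nm

From Einstein's equation: KE_max = hc/λ - φ

Rearranging for λ:
hc/λ = KE_max + φ
λ = hc/(KE_max + φ)

Required photon energy:
E_photon = KE_max + φ = 1.09 + 3.96 = 5.05 eV

Required wavelength:
λ = hc/E_photon = (6.626×10⁻³⁴)(3×10⁸) / (5.05 × 1.602×10⁻¹⁹)
λ = 245.51 nm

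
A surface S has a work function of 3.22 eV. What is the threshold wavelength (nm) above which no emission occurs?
385.04 nm

The threshold wavelength is when the photon energy equals the work function:
hc/λ₀ = φ

Solving for λ₀:
λ₀ = hc/φ = (6.626×10⁻³⁴ J·s)(3×10⁸ m/s) / (3.22 eV × 1.602×10⁻¹⁹ J/eV)
λ₀ = 385.04 nm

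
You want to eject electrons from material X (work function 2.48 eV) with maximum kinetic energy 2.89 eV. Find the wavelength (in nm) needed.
230.88 nm

From Einstein's equation: KE_max = hc/λ - φ

Rearranging for λ:
hc/λ = KE_max + φ
λ = hc/(KE_max + φ)

Required photon energy:
E_photon = KE_max + φ = 2.89 + 2.48 = 5.37 eV

Required wavelength:
λ = hc/E_photon = (6.626×10⁻³⁴)(3×10⁸) / (5.37 × 1.602×10⁻¹⁹)
λ = 230.88 nm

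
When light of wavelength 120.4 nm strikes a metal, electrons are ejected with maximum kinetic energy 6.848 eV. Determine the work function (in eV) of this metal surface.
3.45 eV

From Einstein's photoelectric equation: KE_max = hf - φ = hc/λ - φ

Rearranging for φ:
φ = hc/λ - KE_max

Calculate photon energy:
E_photon = hc/λ = 10.2977 eV

Therefore:
φ = 10.2977 - 6.848 = 3.45 eV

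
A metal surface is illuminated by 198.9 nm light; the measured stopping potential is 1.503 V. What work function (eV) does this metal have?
4.73 eV

The stopping potential gives the maximum kinetic energy: KE_max = eV_s = 1.503 eV

From Einstein's photoelectric equation: KE_max = hc/λ - φ
Rearranging: φ = hc/λ - KE_max

Calculate photon energy:
E_photon = hc/λ = (6.626×10⁻³⁴ J·s)(3×10⁸ m/s) / (198.9×10⁻⁹ m) = 6.2335 eV

Therefore:
φ = 6.2335 - 1.503 = 4.73 eV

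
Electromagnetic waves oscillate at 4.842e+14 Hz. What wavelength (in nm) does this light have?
619.15 nm

Using the wave equation: c = fλ

Solving for wavelength:
λ = c/f = (3×10⁸ m/s) / (4.842e+14 Hz)
λ = 619.15 nm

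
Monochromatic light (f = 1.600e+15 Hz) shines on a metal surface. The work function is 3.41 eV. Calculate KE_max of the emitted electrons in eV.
3.2071 eV

Using Einstein's photoelectric equation: KE_max = hf - φ

First, calculate the photon energy:
E_photon = hf = (6.626×10⁻³⁴ J·s)(1.600e+15 Hz)
E_photon = 6.6171 eV

Then, the maximum kinetic energy:
KE_max = E_photon - φ = 6.6171 eV - 3.41 eV = 3.2071 eV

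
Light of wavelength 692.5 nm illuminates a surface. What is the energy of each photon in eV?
1.7904 eV

Using E = hf = hc/λ:

E = hc/λ = (6.626×10⁻³⁴ J·s)(3×10⁸ m/s) / (692.5×10⁻⁹ m)
E = 1.7904 eV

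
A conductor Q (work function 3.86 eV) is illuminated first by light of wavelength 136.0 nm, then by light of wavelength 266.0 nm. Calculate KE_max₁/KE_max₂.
6.5619

Using Einstein's equation: KE_max = hc/λ - φ

For λ₁ = 136.0 nm:
E₁ = hc/λ₁ = 9.1165 eV
KE₁ = E₁ - φ = 9.1165 - 3.86 = 5.2565 eV

For λ₂ = 266.0 nm:
E₂ = hc/λ₂ = 4.6611 eV
KE₂ = E₂ - φ = 4.6611 - 3.86 = 0.8011 eV

Ratio: KE₁/KE₂ = 5.2565/0.8011 = 6.5619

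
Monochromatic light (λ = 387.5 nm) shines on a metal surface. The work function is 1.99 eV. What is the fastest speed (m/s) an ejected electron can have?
6.5230e+05 m/s

First, find the maximum kinetic energy:
E_photon = hc/λ = 3.1996 eV
KE_max = E_photon - φ = 3.1996 - 1.99 = 1.2096 eV

Convert to Joules: KE_max = 1.2096 × 1.602×10⁻¹⁹ J = 1.9380e-19 J

Then use KE = ½mv² to find velocity:
v = √(2·KE/m) = √(2 × 1.9380e-19 J / 9.109e-31 kg)
v = 6.5230e+05 m/s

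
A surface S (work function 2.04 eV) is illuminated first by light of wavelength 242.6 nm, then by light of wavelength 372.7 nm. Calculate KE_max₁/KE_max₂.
2.3865

Using Einstein's equation: KE_max = hc/λ - φ

For λ₁ = 242.6 nm:
E₁ = hc/λ₁ = 5.1106 eV
KE₁ = E₁ - φ = 5.1106 - 2.04 = 3.0706 eV

For λ₂ = 372.7 nm:
E₂ = hc/λ₂ = 3.3266 eV
KE₂ = E₂ - φ = 3.3266 - 2.04 = 1.2866 eV

Ratio: KE₁/KE₂ = 3.0706/1.2866 = 2.3865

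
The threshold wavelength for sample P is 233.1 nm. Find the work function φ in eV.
5.32 eV

At the threshold wavelength, photon energy equals work function:
φ = hc/λ₀

Calculating:
φ = (6.626×10⁻³⁴ J·s)(3×10⁸ m/s) / (233.1×10⁻⁹ m)
φ = 5.32 eV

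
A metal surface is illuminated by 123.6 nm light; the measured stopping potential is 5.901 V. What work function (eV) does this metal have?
4.13 eV

The stopping potential gives the maximum kinetic energy: KE_max = eV_s = 5.901 eV

From Einstein's photoelectric equation: KE_max = hc/λ - φ
Rearranging: φ = hc/λ - KE_max

Calculate photon energy:
E_photon = hc/λ = (6.626×10⁻³⁴ J·s)(3×10⁸ m/s) / (123.6×10⁻⁹ m) = 10.0311 eV

Therefore:
φ = 10.0311 - 5.901 = 4.13 eV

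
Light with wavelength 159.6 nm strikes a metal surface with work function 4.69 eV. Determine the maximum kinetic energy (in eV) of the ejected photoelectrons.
3.0784 eV

Using Einstein's photoelectric equation: KE_max = hf - φ = hc/λ - φ

First, calculate the photon energy:
E_photon = hc/λ = (6.626×10⁻³⁴ J·s)(3×10⁸ m/s) / (159.6×10⁻⁹ m)
E_photon = 7.7684 eV

Then, the maximum kinetic energy:
KE_max = E_photon - φ = 7.7684 eV - 4.69 eV = 3.0784 eV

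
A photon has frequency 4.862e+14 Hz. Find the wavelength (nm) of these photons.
616.60 nm

Using the wave equation: c = fλ

Solving for wavelength:
λ = c/f = (3×10⁸ m/s) / (4.862e+14 Hz)
λ = 616.60 nm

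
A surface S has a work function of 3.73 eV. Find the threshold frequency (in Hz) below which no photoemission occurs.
9.0191e+14 Hz

The threshold frequency is when the photon energy equals the work function:
hf₀ = φ

Solving for f₀:
f₀ = φ/h = (3.73 eV × 1.602×10⁻¹⁹ J/eV) / (6.626×10⁻³⁴ J·s)
f₀ = 9.0191e+14 Hz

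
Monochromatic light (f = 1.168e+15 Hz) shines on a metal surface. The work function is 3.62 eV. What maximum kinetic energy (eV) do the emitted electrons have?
1.2105 eV

Using Einstein's photoelectric equation: KE_max = hf - φ

First, calculate the photon energy:
E_photon = hf = (6.626×10⁻³⁴ J·s)(1.168e+15 Hz)
E_photon = 4.8305 eV

Then, the maximum kinetic energy:
KE_max = E_photon - φ = 4.8305 eV - 3.62 eV = 1.2105 eV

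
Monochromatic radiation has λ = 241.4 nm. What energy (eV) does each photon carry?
5.1360 eV

Using E = hf = hc/λ:

E = hc/λ = (6.626×10⁻³⁴ J·s)(3×10⁸ m/s) / (241.4×10⁻⁹ m)
E = 5.1360 eV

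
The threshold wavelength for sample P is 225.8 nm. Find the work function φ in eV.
5.49 eV

At the threshold wavelength, photon energy equals work function:
φ = hc/λ₀

Calculating:
φ = (6.626×10⁻³⁴ J·s)(3×10⁸ m/s) / (225.8×10⁻⁹ m)
φ = 5.49 eV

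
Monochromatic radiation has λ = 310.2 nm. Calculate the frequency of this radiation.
9.6645e+14 Hz

Using the wave equation: c = fλ

Solving for frequency:
f = c/λ = (3×10⁸ m/s) / (310.2×10⁻⁹ m)
f = 9.6645e+14 Hz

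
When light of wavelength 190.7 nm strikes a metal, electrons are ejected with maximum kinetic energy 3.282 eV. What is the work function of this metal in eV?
3.22 eV

From Einstein's photoelectric equation: KE_max = hf - φ = hc/λ - φ

Rearranging for φ:
φ = hc/λ - KE_max

Calculate photon energy:
E_photon = hc/λ = 6.5015 eV

Therefore:
φ = 6.5015 - 3.282 = 3.22 eV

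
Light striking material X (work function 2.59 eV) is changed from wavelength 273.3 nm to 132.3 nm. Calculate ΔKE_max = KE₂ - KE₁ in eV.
4.8349 eV

Using Einstein's equation: KE_max = hc/λ - φ

For λ₁ = 273.3 nm:
KE₁ = hc/λ₁ - φ = 4.5366 - 2.59 = 1.9466 eV

For λ₂ = 132.3 nm:
KE₂ = hc/λ₂ - φ = 9.3714 - 2.59 = 6.7814 eV

Change in KE:
ΔKE = KE₂ - KE₁ = 6.7814 - 1.9466 = 4.8349 eV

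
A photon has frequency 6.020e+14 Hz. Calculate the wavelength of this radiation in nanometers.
497.99 nm

Using the wave equation: c = fλ

Solving for wavelength:
λ = c/f = (3×10⁸ m/s) / (6.020e+14 Hz)
λ = 497.99 nm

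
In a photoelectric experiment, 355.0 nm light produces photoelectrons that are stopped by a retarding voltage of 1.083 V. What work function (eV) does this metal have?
2.41 eV

The stopping potential gives the maximum kinetic energy: KE_max = eV_s = 1.083 eV

From Einstein's photoelectric equation: KE_max = hc/λ - φ
Rearranging: φ = hc/λ - KE_max

Calculate photon energy:
E_photon = hc/λ = (6.626×10⁻³⁴ J·s)(3×10⁸ m/s) / (355.0×10⁻⁹ m) = 3.4925 eV

Therefore:
φ = 3.4925 - 1.083 = 2.41 eV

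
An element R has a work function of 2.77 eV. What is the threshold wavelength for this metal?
447.60 nm

The threshold wavelength is when the photon energy equals the work function:
hc/λ₀ = φ

Solving for λ₀:
λ₀ = hc/φ = (6.626×10⁻³⁴ J·s)(3×10⁸ m/s) / (2.77 eV × 1.602×10⁻¹⁹ J/eV)
λ₀ = 447.60 nm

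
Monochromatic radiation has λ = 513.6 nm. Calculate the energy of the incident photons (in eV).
2.4140 eV

Using E = hf = hc/λ:

E = hc/λ = (6.626×10⁻³⁴ J·s)(3×10⁸ m/s) / (513.6×10⁻⁹ m)
E = 2.4140 eV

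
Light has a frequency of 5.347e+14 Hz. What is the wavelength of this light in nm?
560.67 nm

Using the wave equation: c = fλ

Solving for wavelength:
λ = c/f = (3×10⁸ m/s) / (5.347e+14 Hz)
λ = 560.67 nm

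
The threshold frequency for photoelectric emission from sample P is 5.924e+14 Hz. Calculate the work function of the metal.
2.45 eV

At the threshold frequency, photon energy equals work function:
φ = hf₀

Calculating:
φ = (6.626×10⁻³⁴ J·s)(5.924e+14 Hz)
φ = 2.45 eV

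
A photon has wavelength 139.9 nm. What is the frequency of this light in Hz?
2.1429e+15 Hz

Using the wave equation: c = fλ

Solving for frequency:
f = c/λ = (3×10⁸ m/s) / (139.9×10⁻⁹ m)
f = 2.1429e+15 Hz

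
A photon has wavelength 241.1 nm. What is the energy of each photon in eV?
5.1424 eV

Using E = hf = hc/λ:

E = hc/λ = (6.626×10⁻³⁴ J·s)(3×10⁸ m/s) / (241.1×10⁻⁹ m)
E = 5.1424 eV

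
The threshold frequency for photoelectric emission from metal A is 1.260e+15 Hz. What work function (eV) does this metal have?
5.21 eV

At the threshold frequency, photon energy equals work function:
φ = hf₀

Calculating:
φ = (6.626×10⁻³⁴ J·s)(1.260e+15 Hz)
φ = 5.21 eV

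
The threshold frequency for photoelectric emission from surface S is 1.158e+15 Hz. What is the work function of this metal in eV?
4.79 eV

At the threshold frequency, photon energy equals work function:
φ = hf₀

Calculating:
φ = (6.626×10⁻³⁴ J·s)(1.158e+15 Hz)
φ = 4.79 eV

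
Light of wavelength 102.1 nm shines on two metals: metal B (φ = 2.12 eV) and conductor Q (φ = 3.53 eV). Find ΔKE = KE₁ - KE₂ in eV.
1.4100 eV

Using KE_max = hc/λ - φ for each metal:

Photon energy: E = hc/λ = 12.1434 eV

For metal B (φ₁ = 2.12 eV):
KE₁ = E - φ₁ = 12.1434 - 2.12 = 10.0234 eV

For conductor Q (φ₂ = 3.53 eV):
KE₂ = E - φ₂ = 12.1434 - 3.53 = 8.6134 eV

Difference:
ΔKE = KE₁ - KE₂ = 10.0234 - 8.6134 = 1.4100 eV

Note: The difference equals the difference in work functions: 3.53 - 2.12 = 1.41 eV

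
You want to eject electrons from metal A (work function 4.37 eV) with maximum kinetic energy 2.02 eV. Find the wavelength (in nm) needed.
194.03 nm

From Einstein's equation: KE_max = hc/λ - φ

Rearranging for λ:
hc/λ = KE_max + φ
λ = hc/(KE_max + φ)

Required photon energy:
E_photon = KE_max + φ = 2.02 + 4.37 = 6.39 eV

Required wavelength:
λ = hc/E_photon = (6.626×10⁻³⁴)(3×10⁸) / (6.39 × 1.602×10⁻¹⁹)
λ = 194.03 nm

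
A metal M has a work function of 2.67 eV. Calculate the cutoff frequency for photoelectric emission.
6.4560e+14 Hz

The threshold frequency is when the photon energy equals the work function:
hf₀ = φ

Solving for f₀:
f₀ = φ/h = (2.67 eV × 1.602×10⁻¹⁹ J/eV) / (6.626×10⁻³⁴ J·s)
f₀ = 6.4560e+14 Hz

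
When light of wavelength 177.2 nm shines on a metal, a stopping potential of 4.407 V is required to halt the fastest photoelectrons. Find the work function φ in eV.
2.59 eV

The stopping potential gives the maximum kinetic energy: KE_max = eV_s = 4.407 eV

From Einstein's photoelectric equation: KE_max = hc/λ - φ
Rearranging: φ = hc/λ - KE_max

Calculate photon energy:
E_photon = hc/λ = (6.626×10⁻³⁴ J·s)(3×10⁸ m/s) / (177.2×10⁻⁹ m) = 6.9969 eV

Therefore:
φ = 6.9969 - 4.407 = 2.59 eV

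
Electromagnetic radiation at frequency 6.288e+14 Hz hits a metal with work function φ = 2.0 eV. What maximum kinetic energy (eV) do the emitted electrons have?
0.6005 eV

Using Einstein's photoelectric equation: KE_max = hf - φ

First, calculate the photon energy:
E_photon = hf = (6.626×10⁻³⁴ J·s)(6.288e+14 Hz)
E_photon = 2.6005 eV

Then, the maximum kinetic energy:
KE_max = E_photon - φ = 2.6005 eV - 2.0 eV = 0.6005 eV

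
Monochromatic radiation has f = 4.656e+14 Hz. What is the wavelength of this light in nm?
643.88 nm

Using the wave equation: c = fλ

Solving for wavelength:
λ = c/f = (3×10⁸ m/s) / (4.656e+14 Hz)
λ = 643.88 nm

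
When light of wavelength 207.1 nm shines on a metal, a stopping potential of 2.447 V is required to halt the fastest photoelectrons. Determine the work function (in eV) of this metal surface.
3.54 eV

The stopping potential gives the maximum kinetic energy: KE_max = eV_s = 2.447 eV

From Einstein's photoelectric equation: KE_max = hc/λ - φ
Rearranging: φ = hc/λ - KE_max

Calculate photon energy:
E_photon = hc/λ = (6.626×10⁻³⁴ J·s)(3×10⁸ m/s) / (207.1×10⁻⁹ m) = 5.9867 eV

Therefore:
φ = 5.9867 - 2.447 = 3.54 eV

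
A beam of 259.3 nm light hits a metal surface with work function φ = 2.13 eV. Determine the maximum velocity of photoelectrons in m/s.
9.6576e+05 m/s

First, find the maximum kinetic energy:
E_photon = hc/λ = 4.7815 eV
KE_max = E_photon - φ = 4.7815 - 2.13 = 2.6515 eV

Convert to Joules: KE_max = 2.6515 × 1.602×10⁻¹⁹ J = 4.2482e-19 J

Then use KE = ½mv² to find velocity:
v = √(2·KE/m) = √(2 × 4.2482e-19 J / 9.109e-31 kg)
v = 9.6576e+05 m/s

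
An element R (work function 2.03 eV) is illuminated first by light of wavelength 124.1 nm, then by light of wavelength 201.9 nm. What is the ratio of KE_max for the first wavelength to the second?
1.9365

Using Einstein's equation: KE_max = hc/λ - φ

For λ₁ = 124.1 nm:
E₁ = hc/λ₁ = 9.9907 eV
KE₁ = E₁ - φ = 9.9907 - 2.03 = 7.9607 eV

For λ₂ = 201.9 nm:
E₂ = hc/λ₂ = 6.1409 eV
KE₂ = E₂ - φ = 6.1409 - 2.03 = 4.1109 eV

Ratio: KE₁/KE₂ = 7.9607/4.1109 = 1.9365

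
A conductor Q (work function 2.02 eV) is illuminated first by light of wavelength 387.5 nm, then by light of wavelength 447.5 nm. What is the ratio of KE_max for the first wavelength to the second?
1.5715

Using Einstein's equation: KE_max = hc/λ - φ

For λ₁ = 387.5 nm:
E₁ = hc/λ₁ = 3.1996 eV
KE₁ = E₁ - φ = 3.1996 - 2.02 = 1.1796 eV

For λ₂ = 447.5 nm:
E₂ = hc/λ₂ = 2.7706 eV
KE₂ = E₂ - φ = 2.7706 - 2.02 = 0.7506 eV

Ratio: KE₁/KE₂ = 1.1796/0.7506 = 1.5715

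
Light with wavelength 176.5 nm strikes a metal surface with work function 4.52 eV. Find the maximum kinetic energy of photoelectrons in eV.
2.5046 eV

Using Einstein's photoelectric equation: KE_max = hf - φ = hc/λ - φ

First, calculate the photon energy:
E_photon = hc/λ = (6.626×10⁻³⁴ J·s)(3×10⁸ m/s) / (176.5×10⁻⁹ m)
E_photon = 7.0246 eV

Then, the maximum kinetic energy:
KE_max = E_photon - φ = 7.0246 eV - 4.52 eV = 2.5046 eV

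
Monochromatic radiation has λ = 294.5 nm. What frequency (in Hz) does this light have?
1.0180e+15 Hz

Using the wave equation: c = fλ

Solving for frequency:
f = c/λ = (3×10⁸ m/s) / (294.5×10⁻⁹ m)
f = 1.0180e+15 Hz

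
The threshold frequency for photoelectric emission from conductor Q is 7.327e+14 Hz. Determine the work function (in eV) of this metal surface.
3.03 eV

At the threshold frequency, photon energy equals work function:
φ = hf₀

Calculating:
φ = (6.626×10⁻³⁴ J·s)(7.327e+14 Hz)
φ = 3.03 eV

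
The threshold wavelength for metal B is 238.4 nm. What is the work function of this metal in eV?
5.20 eV

At the threshold wavelength, photon energy equals work function:
φ = hc/λ₀

Calculating:
φ = (6.626×10⁻³⁴ J·s)(3×10⁸ m/s) / (238.4×10⁻⁹ m)
φ = 5.20 eV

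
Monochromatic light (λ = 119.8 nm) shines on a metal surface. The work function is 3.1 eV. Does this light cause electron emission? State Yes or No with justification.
Yes

For photoemission, the photon energy must exceed the work function.

Photon energy: E = hc/λ = 10.3493 eV
Work function: φ = 3.1 eV

Since E_photon (10.3493 eV) > φ (3.1 eV), photoemission WILL occur.
The threshold wavelength is λ₀ = hc/φ = 399.9 nm.
Since 119.8 nm < 399.9 nm, the light has sufficient energy.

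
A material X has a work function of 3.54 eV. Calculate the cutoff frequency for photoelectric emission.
8.5597e+14 Hz

The threshold frequency is when the photon energy equals the work function:
hf₀ = φ

Solving for f₀:
f₀ = φ/h = (3.54 eV × 1.602×10⁻¹⁹ J/eV) / (6.626×10⁻³⁴ J·s)
f₀ = 8.5597e+14 Hz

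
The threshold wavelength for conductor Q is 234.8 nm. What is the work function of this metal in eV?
5.28 eV

At the threshold wavelength, photon energy equals work function:
φ = hc/λ₀

Calculating:
φ = (6.626×10⁻³⁴ J·s)(3×10⁸ m/s) / (234.8×10⁻⁹ m)
φ = 5.28 eV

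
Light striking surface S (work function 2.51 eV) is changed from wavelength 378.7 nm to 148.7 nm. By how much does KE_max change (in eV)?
5.0639 eV

Using Einstein's equation: KE_max = hc/λ - φ

For λ₁ = 378.7 nm:
KE₁ = hc/λ₁ - φ = 3.2739 - 2.51 = 0.7639 eV

For λ₂ = 148.7 nm:
KE₂ = hc/λ₂ - φ = 8.3379 - 2.51 = 5.8279 eV

Change in KE:
ΔKE = KE₂ - KE₁ = 5.8279 - 0.7639 = 5.0639 eV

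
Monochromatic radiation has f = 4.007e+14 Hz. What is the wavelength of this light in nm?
748.17 nm

Using the wave equation: c = fλ

Solving for wavelength:
λ = c/f = (3×10⁸ m/s) / (4.007e+14 Hz)
λ = 748.17 nm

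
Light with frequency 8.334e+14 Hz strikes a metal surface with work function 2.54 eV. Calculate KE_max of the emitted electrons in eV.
0.9067 eV

Using Einstein's photoelectric equation: KE_max = hf - φ

First, calculate the photon energy:
E_photon = hf = (6.626×10⁻³⁴ J·s)(8.334e+14 Hz)
E_photon = 3.4467 eV

Then, the maximum kinetic energy:
KE_max = E_photon - φ = 3.4467 eV - 2.54 eV = 0.9067 eV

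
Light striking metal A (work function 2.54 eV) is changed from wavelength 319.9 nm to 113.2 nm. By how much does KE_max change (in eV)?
7.0770 eV

Using Einstein's equation: KE_max = hc/λ - φ

For λ₁ = 319.9 nm:
KE₁ = hc/λ₁ - φ = 3.8757 - 2.54 = 1.3357 eV

For λ₂ = 113.2 nm:
KE₂ = hc/λ₂ - φ = 10.9527 - 2.54 = 8.4127 eV

Change in KE:
ΔKE = KE₂ - KE₁ = 8.4127 - 1.3357 = 7.0770 eV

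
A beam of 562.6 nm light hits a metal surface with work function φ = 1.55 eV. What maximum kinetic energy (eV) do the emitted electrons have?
0.6538 eV

Using Einstein's photoelectric equation: KE_max = hf - φ = hc/λ - φ

First, calculate the photon energy:
E_photon = hc/λ = (6.626×10⁻³⁴ J·s)(3×10⁸ m/s) / (562.6×10⁻⁹ m)
E_photon = 2.2038 eV

Then, the maximum kinetic energy:
KE_max = E_photon - φ = 2.2038 eV - 1.55 eV = 0.6538 eV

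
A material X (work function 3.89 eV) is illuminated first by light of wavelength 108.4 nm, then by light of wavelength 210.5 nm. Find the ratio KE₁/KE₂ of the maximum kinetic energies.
3.7739

Using Einstein's equation: KE_max = hc/λ - φ

For λ₁ = 108.4 nm:
E₁ = hc/λ₁ = 11.4377 eV
KE₁ = E₁ - φ = 11.4377 - 3.89 = 7.5477 eV

For λ₂ = 210.5 nm:
E₂ = hc/λ₂ = 5.8900 eV
KE₂ = E₂ - φ = 5.8900 - 3.89 = 2.0000 eV

Ratio: KE₁/KE₂ = 7.5477/2.0000 = 3.7739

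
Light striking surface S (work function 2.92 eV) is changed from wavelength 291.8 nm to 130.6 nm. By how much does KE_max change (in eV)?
5.2445 eV

Using Einstein's equation: KE_max = hc/λ - φ

For λ₁ = 291.8 nm:
KE₁ = hc/λ₁ - φ = 4.2489 - 2.92 = 1.3289 eV

For λ₂ = 130.6 nm:
KE₂ = hc/λ₂ - φ = 9.4934 - 2.92 = 6.5734 eV

Change in KE:
ΔKE = KE₂ - KE₁ = 6.5734 - 1.3289 = 5.2445 eV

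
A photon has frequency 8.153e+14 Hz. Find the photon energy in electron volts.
3.3718 eV

Using E = hf:

E = hf = (6.626×10⁻³⁴ J·s)(8.153e+14 Hz)
E = 3.3718 eV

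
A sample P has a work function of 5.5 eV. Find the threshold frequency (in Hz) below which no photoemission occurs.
1.3299e+15 Hz

The threshold frequency is when the photon energy equals the work function:
hf₀ = φ

Solving for f₀:
f₀ = φ/h = (5.5 eV × 1.602×10⁻¹⁹ J/eV) / (6.626×10⁻³⁴ J·s)
f₀ = 1.3299e+15 Hz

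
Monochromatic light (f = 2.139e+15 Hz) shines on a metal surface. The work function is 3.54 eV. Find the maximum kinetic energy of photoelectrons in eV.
5.3062 eV

Using Einstein's photoelectric equation: KE_max = hf - φ

First, calculate the photon energy:
E_photon = hf = (6.626×10⁻³⁴ J·s)(2.139e+15 Hz)
E_photon = 8.8462 eV

Then, the maximum kinetic energy:
KE_max = E_photon - φ = 8.8462 eV - 3.54 eV = 5.3062 eV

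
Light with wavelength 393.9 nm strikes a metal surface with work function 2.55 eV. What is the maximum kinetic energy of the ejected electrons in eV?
0.5976 eV

Using Einstein's photoelectric equation: KE_max = hf - φ = hc/λ - φ

First, calculate the photon energy:
E_photon = hc/λ = (6.626×10⁻³⁴ J·s)(3×10⁸ m/s) / (393.9×10⁻⁹ m)
E_photon = 3.1476 eV

Then, the maximum kinetic energy:
KE_max = E_photon - φ = 3.1476 eV - 2.55 eV = 0.5976 eV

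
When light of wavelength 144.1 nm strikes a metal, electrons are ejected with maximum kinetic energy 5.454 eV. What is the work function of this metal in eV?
3.15 eV

From Einstein's photoelectric equation: KE_max = hf - φ = hc/λ - φ

Rearranging for φ:
φ = hc/λ - KE_max

Calculate photon energy:
E_photon = hc/λ = 8.6040 eV

Therefore:
φ = 8.6040 - 5.454 = 3.15 eV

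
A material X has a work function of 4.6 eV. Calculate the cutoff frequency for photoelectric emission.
1.1123e+15 Hz

The threshold frequency is when the photon energy equals the work function:
hf₀ = φ

Solving for f₀:
f₀ = φ/h = (4.6 eV × 1.602×10⁻¹⁹ J/eV) / (6.626×10⁻³⁴ J·s)
f₀ = 1.1123e+15 Hz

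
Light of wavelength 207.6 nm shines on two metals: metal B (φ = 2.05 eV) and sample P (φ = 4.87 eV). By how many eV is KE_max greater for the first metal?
2.8200 eV

Using KE_max = hc/λ - φ for each metal:

Photon energy: E = hc/λ = 5.9723 eV

For metal B (φ₁ = 2.05 eV):
KE₁ = E - φ₁ = 5.9723 - 2.05 = 3.9223 eV

For sample P (φ₂ = 4.87 eV):
KE₂ = E - φ₂ = 5.9723 - 4.87 = 1.1023 eV

Difference:
ΔKE = KE₁ - KE₂ = 3.9223 - 1.1023 = 2.8200 eV

Note: The difference equals the difference in work functions: 4.87 - 2.05 = 2.82 eV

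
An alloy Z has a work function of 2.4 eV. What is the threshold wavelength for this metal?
516.60 nm

The threshold wavelength is when the photon energy equals the work function:
hc/λ₀ = φ

Solving for λ₀:
λ₀ = hc/φ = (6.626×10⁻³⁴ J·s)(3×10⁸ m/s) / (2.4 eV × 1.602×10⁻¹⁹ J/eV)
λ₀ = 516.60 nm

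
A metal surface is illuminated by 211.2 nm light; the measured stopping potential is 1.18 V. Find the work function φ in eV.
4.69 eV

The stopping potential gives the maximum kinetic energy: KE_max = eV_s = 1.18 eV

From Einstein's photoelectric equation: KE_max = hc/λ - φ
Rearranging: φ = hc/λ - KE_max

Calculate photon energy:
E_photon = hc/λ = (6.626×10⁻³⁴ J·s)(3×10⁸ m/s) / (211.2×10⁻⁹ m) = 5.8705 eV

Therefore:
φ = 5.8705 - 1.18 = 4.69 eV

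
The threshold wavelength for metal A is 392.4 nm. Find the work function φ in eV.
3.16 eV

At the threshold wavelength, photon energy equals work function:
φ = hc/λ₀

Calculating:
φ = (6.626×10⁻³⁴ J·s)(3×10⁸ m/s) / (392.4×10⁻⁹ m)
φ = 3.16 eV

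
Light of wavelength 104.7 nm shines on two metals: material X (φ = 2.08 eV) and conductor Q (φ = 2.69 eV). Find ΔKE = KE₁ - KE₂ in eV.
0.6100 eV

Using KE_max = hc/λ - φ for each metal:

Photon energy: E = hc/λ = 11.8419 eV

For material X (φ₁ = 2.08 eV):
KE₁ = E - φ₁ = 11.8419 - 2.08 = 9.7619 eV

For conductor Q (φ₂ = 2.69 eV):
KE₂ = E - φ₂ = 11.8419 - 2.69 = 9.1519 eV

Difference:
ΔKE = KE₁ - KE₂ = 9.7619 - 9.1519 = 0.6100 eV

Note: The difference equals the difference in work functions: 2.69 - 2.08 = 0.61 eV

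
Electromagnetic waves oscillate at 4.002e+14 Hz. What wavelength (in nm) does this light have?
749.11 nm

Using the wave equation: c = fλ

Solving for wavelength:
λ = c/f = (3×10⁸ m/s) / (4.002e+14 Hz)
λ = 749.11 nm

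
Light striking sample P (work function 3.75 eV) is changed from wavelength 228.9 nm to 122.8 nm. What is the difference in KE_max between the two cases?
4.6799 eV

Using Einstein's equation: KE_max = hc/λ - φ

For λ₁ = 228.9 nm:
KE₁ = hc/λ₁ - φ = 5.4165 - 3.75 = 1.6665 eV

For λ₂ = 122.8 nm:
KE₂ = hc/λ₂ - φ = 10.0964 - 3.75 = 6.3464 eV

Change in KE:
ΔKE = KE₂ - KE₁ = 6.3464 - 1.6665 = 4.6799 eV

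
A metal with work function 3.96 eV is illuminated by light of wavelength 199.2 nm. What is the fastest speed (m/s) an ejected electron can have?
8.9243e+05 m/s

First, find the maximum kinetic energy:
E_photon = hc/λ = 6.2241 eV
KE_max = E_photon - φ = 6.2241 - 3.96 = 2.2641 eV

Convert to Joules: KE_max = 2.2641 × 1.602×10⁻¹⁹ J = 3.6275e-19 J

Then use KE = ½mv² to find velocity:
v = √(2·KE/m) = √(2 × 3.6275e-19 J / 9.109e-31 kg)
v = 8.9243e+05 m/s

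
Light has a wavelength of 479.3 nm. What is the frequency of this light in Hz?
6.2548e+14 Hz

Using the wave equation: c = fλ

Solving for frequency:
f = c/λ = (3×10⁸ m/s) / (479.3×10⁻⁹ m)
f = 6.2548e+14 Hz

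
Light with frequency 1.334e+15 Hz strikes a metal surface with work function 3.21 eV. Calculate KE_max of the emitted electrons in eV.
2.3070 eV

Using Einstein's photoelectric equation: KE_max = hf - φ

First, calculate the photon energy:
E_photon = hf = (6.626×10⁻³⁴ J·s)(1.334e+15 Hz)
E_photon = 5.5170 eV

Then, the maximum kinetic energy:
KE_max = E_photon - φ = 5.5170 eV - 3.21 eV = 2.3070 eV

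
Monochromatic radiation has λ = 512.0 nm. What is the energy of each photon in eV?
2.4216 eV

Using E = hf = hc/λ:

E = hc/λ = (6.626×10⁻³⁴ J·s)(3×10⁸ m/s) / (512.0×10⁻⁹ m)
E = 2.4216 eV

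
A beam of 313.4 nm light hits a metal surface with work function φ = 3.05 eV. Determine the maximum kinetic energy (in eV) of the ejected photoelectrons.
0.9061 eV

Using Einstein's photoelectric equation: KE_max = hf - φ = hc/λ - φ

First, calculate the photon energy:
E_photon = hc/λ = (6.626×10⁻³⁴ J·s)(3×10⁸ m/s) / (313.4×10⁻⁹ m)
E_photon = 3.9561 eV

Then, the maximum kinetic energy:
KE_max = E_photon - φ = 3.9561 eV - 3.05 eV = 0.9061 eV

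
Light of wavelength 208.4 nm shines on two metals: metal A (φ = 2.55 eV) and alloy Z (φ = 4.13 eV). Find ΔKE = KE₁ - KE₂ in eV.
1.5800 eV

Using KE_max = hc/λ - φ for each metal:

Photon energy: E = hc/λ = 5.9493 eV

For metal A (φ₁ = 2.55 eV):
KE₁ = E - φ₁ = 5.9493 - 2.55 = 3.3993 eV

For alloy Z (φ₂ = 4.13 eV):
KE₂ = E - φ₂ = 5.9493 - 4.13 = 1.8193 eV

Difference:
ΔKE = KE₁ - KE₂ = 3.3993 - 1.8193 = 1.5800 eV

Note: The difference equals the difference in work functions: 4.13 - 2.55 = 1.58 eV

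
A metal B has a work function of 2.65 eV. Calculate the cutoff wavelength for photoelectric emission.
467.86 nm

The threshold wavelength is when the photon energy equals the work function:
hc/λ₀ = φ

Solving for λ₀:
λ₀ = hc/φ = (6.626×10⁻³⁴ J·s)(3×10⁸ m/s) / (2.65 eV × 1.602×10⁻¹⁹ J/eV)
λ₀ = 467.86 nm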